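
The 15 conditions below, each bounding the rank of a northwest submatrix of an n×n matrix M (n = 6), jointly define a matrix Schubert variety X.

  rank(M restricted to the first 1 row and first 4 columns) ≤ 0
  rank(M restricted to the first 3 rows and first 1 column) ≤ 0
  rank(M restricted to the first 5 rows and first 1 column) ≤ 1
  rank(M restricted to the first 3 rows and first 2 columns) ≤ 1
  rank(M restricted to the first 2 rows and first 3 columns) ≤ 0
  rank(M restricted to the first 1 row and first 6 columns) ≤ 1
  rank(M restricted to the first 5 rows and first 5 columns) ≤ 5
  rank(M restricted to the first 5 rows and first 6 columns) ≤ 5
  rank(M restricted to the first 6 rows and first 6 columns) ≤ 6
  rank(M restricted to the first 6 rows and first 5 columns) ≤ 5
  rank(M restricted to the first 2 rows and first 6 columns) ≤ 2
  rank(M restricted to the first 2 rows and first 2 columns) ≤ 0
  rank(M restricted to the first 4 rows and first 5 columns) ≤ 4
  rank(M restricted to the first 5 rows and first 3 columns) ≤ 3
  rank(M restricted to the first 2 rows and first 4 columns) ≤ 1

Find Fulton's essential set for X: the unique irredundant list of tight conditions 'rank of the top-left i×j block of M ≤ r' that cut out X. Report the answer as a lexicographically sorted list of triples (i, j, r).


The tightest implied rank at each (i,j), from the 15 conditions:

  0, 0, 0, 0, 1, 1
  0, 0, 0, 1, 2, 2
  0, 1, 1, 2, 3, 3
  1, 2, 2, 3, 4, 4
  1, 2, 3, 4, 5, 5
  1, 2, 3, 4, 5, 6

reading off 1-entries of Δ²R: w = (5, 4, 2, 1, 3, 6).

|D(w)|=8, |Ess(w)|=3:

[(1, 4, 0), (2, 3, 0), (3, 1, 0)]


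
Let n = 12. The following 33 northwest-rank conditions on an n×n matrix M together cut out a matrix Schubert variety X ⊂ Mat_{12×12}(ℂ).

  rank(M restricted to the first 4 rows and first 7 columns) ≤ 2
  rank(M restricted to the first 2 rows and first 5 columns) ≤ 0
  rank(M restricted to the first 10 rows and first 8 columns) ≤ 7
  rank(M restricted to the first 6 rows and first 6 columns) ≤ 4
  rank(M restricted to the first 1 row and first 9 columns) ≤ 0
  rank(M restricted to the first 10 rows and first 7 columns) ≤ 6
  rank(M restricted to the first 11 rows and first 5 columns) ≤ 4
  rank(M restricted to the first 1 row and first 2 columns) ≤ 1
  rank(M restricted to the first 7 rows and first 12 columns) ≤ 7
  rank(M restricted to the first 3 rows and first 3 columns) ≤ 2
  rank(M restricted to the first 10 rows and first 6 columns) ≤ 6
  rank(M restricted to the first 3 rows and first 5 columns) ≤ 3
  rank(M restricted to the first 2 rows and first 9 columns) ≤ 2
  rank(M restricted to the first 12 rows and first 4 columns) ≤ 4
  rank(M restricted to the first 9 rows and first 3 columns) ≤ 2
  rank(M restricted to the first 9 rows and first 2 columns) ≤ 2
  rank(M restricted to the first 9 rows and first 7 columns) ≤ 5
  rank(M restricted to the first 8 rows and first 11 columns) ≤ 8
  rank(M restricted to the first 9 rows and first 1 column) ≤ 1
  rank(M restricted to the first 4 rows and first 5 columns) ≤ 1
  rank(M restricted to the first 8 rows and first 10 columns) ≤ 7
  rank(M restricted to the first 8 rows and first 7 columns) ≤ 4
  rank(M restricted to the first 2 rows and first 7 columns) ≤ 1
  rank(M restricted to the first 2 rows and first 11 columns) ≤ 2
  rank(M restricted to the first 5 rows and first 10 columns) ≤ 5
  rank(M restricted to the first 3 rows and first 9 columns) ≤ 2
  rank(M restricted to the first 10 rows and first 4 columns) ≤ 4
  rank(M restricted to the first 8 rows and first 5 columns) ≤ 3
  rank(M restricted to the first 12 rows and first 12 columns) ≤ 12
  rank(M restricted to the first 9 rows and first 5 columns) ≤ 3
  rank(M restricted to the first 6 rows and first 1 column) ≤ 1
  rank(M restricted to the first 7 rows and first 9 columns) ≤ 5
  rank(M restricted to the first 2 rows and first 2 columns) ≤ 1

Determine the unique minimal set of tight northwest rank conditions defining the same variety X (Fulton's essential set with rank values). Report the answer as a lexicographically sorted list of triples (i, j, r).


The tightest implied rank at each (i,j), from the 33 conditions:

  row 1: 0 | 0 | 0 | 0 | 0 | 0 | 0 | 0 | 0 | 1 | 1 | 1
  row 2: 0 | 0 | 0 | 0 | 0 | 1 | 1 | 1 | 1 | 2 | 2 | 2
  row 3: 1 | 1 | 1 | 1 | 1 | 2 | 2 | 2 | 2 | 3 | 3 | 3
  row 4: 1 | 1 | 1 | 1 | 1 | 2 | 2 | 3 | 3 | 4 | 4 | 4
  row 5: 1 | 2 | 2 | 2 | 2 | 3 | 3 | 4 | 4 | 5 | 5 | 5
  row 6: 1 | 2 | 2 | 3 | 3 | 4 | 4 | 5 | 5 | 6 | 6 | 6
  row 7: 1 | 2 | 2 | 3 | 3 | 4 | 4 | 5 | 5 | 6 | 7 | 7
  row 8: 1 | 2 | 2 | 3 | 3 | 4 | 4 | 5 | 6 | 7 | 8 | 8
  row 9: 1 | 2 | 2 | 3 | 3 | 4 | 5 | 6 | 7 | 8 | 9 | 9
  row 10: 1 | 2 | 3 | 4 | 4 | 5 | 6 | 7 | 8 | 9 | 10 | 10
  row 11: 1 | 2 | 3 | 4 | 4 | 5 | 6 | 7 | 8 | 9 | 10 | 11
  row 12: 1 | 2 | 3 | 4 | 5 | 6 | 7 | 8 | 9 | 10 | 11 | 12

hence w(1..12) = (10, 6, 1, 8, 2, 4, 11, 9, 7, 3, 12, 5).

D(w) has 30 cells with 9 SE-corners; essential set:

[(1, 9, 0), (2, 5, 0), (4, 5, 1), (4, 7, 2), (7, 9, 5), (8, 7, 4), (9, 3, 2), (9, 5, 3), (11, 5, 4)]


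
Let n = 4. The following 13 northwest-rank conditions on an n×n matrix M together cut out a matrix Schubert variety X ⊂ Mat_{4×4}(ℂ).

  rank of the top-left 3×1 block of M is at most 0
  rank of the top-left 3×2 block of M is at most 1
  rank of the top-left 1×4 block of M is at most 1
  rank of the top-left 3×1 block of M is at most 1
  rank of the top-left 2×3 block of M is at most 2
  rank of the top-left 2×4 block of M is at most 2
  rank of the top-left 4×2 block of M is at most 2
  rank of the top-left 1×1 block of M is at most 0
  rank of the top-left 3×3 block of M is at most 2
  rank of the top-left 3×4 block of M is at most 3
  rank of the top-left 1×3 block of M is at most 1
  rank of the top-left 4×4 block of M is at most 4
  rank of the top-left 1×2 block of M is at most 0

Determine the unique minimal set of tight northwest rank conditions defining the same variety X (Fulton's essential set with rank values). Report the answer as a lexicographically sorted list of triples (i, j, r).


Computing R[i][j] = min implied NW-rank bound (n=4, 13 conditions):

  row 1: 0 0 1 1
  row 2: 0 1 2 2
  row 3: 0 1 2 3
  row 4: 1 2 3 4

the unique w with this rank table is (3, 2, 4, 1).

2 SE-corners of the 4-cell Rothe diagram give Ess(w):

[(1, 2, 0), (3, 1, 0)]


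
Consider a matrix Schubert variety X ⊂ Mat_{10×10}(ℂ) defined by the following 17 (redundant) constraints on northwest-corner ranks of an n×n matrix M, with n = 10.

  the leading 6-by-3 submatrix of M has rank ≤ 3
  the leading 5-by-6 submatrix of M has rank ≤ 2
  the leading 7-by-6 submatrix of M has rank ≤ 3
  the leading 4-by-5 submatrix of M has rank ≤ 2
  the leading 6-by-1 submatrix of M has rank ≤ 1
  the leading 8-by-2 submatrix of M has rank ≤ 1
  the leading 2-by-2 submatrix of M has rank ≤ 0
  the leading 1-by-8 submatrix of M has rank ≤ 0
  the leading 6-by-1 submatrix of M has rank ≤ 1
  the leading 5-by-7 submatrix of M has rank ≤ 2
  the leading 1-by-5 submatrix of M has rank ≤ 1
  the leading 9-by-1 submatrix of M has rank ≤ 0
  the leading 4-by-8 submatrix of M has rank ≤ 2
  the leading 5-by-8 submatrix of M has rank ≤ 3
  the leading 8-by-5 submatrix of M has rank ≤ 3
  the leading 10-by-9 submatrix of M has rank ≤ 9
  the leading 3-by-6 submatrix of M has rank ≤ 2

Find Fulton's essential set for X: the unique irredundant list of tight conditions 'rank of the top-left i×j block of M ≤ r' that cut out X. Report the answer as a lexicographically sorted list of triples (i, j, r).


Recovering R(i,j) via the rank-extension bound from the 17 conditions:

  0, 0, 0, 0, 0, 0, 0, 0, 1, 1
  0, 0, 1, 1, 1, 1, 1, 1, 2, 2
  0, 1, 2, 2, 2, 2, 2, 2, 3, 3
  0, 1, 2, 2, 2, 2, 2, 2, 3, 4
  0, 1, 2, 2, 2, 2, 2, 3, 4, 5
  0, 1, 2, 3, 3, 3, 3, 4, 5, 6
  0, 1, 2, 3, 3, 3, 4, 5, 6, 7
  0, 1, 2, 3, 3, 4, 5, 6, 7, 8
  0, 1, 2, 3, 4, 5, 6, 7, 8, 9
  1, 2, 3, 4, 5, 6, 7, 8, 9, 10

hence w(1..10) = (9, 3, 2, 10, 8, 4, 7, 6, 5, 1).

Rothe diagram D(w) (29 cells), 7 SE-corners (essential conditions):

[(1, 8, 0), (2, 2, 0), (4, 8, 2), (5, 7, 2), (7, 6, 3), (8, 5, 3), (9, 1, 0)]


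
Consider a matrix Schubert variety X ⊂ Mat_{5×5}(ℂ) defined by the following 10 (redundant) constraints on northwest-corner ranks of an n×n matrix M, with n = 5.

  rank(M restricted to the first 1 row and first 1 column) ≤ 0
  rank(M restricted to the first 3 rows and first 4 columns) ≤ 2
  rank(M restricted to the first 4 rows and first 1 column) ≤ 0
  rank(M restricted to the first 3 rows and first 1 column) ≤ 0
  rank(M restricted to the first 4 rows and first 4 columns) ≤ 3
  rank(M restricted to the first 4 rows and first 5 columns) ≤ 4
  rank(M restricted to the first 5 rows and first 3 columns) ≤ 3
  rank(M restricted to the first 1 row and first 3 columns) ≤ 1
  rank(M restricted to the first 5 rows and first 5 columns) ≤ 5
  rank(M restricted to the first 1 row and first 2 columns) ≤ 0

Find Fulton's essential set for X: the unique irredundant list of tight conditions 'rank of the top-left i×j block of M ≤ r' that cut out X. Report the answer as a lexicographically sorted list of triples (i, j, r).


Computing R[i][j] = min implied NW-rank bound (n=5, 10 conditions):

  R[1]: 0 0 1 1 1
  R[2]: 0 1 2 2 2
  R[3]: 0 1 2 2 3
  R[4]: 0 1 2 3 4
  R[5]: 1 2 3 4 5

giving w = (3, 2, 5, 4, 1) via Δ²R.

ℓ(w)=6; the 3 essential cells (i,j,r):

[(1, 2, 0), (3, 4, 2), (4, 1, 0)]


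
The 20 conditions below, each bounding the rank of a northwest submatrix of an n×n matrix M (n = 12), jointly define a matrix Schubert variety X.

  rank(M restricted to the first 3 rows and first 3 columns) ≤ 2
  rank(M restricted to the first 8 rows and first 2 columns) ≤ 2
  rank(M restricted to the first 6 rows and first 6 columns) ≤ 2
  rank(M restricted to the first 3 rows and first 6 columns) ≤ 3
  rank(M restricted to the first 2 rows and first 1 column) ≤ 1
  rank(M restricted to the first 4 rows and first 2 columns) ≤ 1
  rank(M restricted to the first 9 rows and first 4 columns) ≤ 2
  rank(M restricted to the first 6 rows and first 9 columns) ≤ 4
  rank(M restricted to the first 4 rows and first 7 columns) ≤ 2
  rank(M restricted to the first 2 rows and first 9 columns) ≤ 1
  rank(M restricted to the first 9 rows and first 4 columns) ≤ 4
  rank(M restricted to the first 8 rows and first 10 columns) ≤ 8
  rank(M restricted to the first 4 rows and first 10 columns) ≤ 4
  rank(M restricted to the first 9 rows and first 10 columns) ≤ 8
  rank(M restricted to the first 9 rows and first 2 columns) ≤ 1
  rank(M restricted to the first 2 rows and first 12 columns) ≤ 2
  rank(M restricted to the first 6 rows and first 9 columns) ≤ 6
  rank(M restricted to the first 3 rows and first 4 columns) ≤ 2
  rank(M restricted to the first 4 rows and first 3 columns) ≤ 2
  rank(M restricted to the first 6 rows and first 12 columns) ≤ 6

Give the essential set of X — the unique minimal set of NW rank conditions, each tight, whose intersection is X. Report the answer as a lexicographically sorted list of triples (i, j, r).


Reconstructing r_w from the 20 given conditions:

  R[1]: 1 1 1 1 1 1 1 1 1 1 1 1
  R[2]: 1 1 1 1 1 1 1 1 1 2 2 2
  R[3]: 1 1 2 2 2 2 2 2 2 3 3 3
  R[4]: 1 1 2 2 2 2 2 3 3 4 4 4
  R[5]: 1 1 2 2 2 2 3 4 4 5 5 5
  R[6]: 1 1 2 2 2 2 3 4 4 5 6 6
  R[7]: 1 1 2 2 3 3 4 5 5 6 7 7
  R[8]: 1 1 2 2 3 4 5 6 6 7 8 8
  R[9]: 1 1 2 2 3 4 5 6 7 8 9 9
  R[10]: 1 2 3 3 4 5 6 7 8 9 10 10
  R[11]: 1 2 3 4 5 6 7 8 9 10 11 11
  R[12]: 1 2 3 4 5 6 7 8 9 10 11 12

second differences of R give the permutation w = (1, 10, 3, 8, 7, 11, 5, 6, 9, 2, 4, 12).

ℓ(w)=29; the 6 essential cells (i,j,r):

[(2, 9, 1), (4, 7, 2), (6, 6, 2), (6, 9, 4), (9, 2, 1), (9, 4, 2)]


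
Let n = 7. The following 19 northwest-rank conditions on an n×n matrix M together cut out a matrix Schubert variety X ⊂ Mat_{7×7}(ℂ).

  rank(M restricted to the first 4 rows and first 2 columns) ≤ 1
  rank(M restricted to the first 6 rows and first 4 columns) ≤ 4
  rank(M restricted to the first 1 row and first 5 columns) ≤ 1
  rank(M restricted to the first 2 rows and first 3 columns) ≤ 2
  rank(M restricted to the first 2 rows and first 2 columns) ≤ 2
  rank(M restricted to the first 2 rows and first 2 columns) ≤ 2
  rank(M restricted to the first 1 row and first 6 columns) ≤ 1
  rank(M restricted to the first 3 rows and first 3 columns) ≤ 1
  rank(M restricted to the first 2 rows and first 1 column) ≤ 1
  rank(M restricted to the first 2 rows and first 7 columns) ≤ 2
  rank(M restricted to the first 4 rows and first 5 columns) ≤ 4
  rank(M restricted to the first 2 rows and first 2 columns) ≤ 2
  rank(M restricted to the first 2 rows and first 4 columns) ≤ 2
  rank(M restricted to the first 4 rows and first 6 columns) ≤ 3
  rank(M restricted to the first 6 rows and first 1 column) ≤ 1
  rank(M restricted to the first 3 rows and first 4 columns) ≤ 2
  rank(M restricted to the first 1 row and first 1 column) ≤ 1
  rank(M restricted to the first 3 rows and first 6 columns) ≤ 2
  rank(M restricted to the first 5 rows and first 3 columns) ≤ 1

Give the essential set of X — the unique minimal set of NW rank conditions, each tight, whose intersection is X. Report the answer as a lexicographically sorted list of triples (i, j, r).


Reconstructing r_w from the 19 given conditions:

  i=1: 1  1  1  1  1  1  1
  i=2: 1  1  1  2  2  2  2
  i=3: 1  1  1  2  2  2  3
  i=4: 1  1  1  2  3  3  4
  i=5: 1  1  1  2  3  4  5
  i=6: 1  2  2  3  4  5  6
  i=7: 1  2  3  4  5  6  7

reading off 1-entries of Δ²R: w = (1, 4, 7, 5, 6, 2, 3).

Fulton essential set (2 of the 10 Rothe cells):

[(3, 6, 2), (5, 3, 1)]


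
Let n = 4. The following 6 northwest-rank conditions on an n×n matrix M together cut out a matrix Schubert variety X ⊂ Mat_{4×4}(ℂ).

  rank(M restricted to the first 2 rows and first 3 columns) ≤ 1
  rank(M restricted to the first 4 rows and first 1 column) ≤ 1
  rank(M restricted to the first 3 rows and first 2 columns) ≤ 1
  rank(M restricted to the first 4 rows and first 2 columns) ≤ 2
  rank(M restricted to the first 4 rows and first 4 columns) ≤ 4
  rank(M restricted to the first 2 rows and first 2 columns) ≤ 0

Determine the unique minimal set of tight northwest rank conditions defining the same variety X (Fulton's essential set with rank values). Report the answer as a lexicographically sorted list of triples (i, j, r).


Rank table r_w(4×4) implied by the 6 constraints:

  row 1: 0  0  1  1
  row 2: 0  0  1  2
  row 3: 1  1  2  3
  row 4: 1  2  3  4

reading off 1-entries of Δ²R: w = (3, 4, 1, 2).

|D(w)|=4, |Ess(w)|=1:

[(2, 2, 0)]


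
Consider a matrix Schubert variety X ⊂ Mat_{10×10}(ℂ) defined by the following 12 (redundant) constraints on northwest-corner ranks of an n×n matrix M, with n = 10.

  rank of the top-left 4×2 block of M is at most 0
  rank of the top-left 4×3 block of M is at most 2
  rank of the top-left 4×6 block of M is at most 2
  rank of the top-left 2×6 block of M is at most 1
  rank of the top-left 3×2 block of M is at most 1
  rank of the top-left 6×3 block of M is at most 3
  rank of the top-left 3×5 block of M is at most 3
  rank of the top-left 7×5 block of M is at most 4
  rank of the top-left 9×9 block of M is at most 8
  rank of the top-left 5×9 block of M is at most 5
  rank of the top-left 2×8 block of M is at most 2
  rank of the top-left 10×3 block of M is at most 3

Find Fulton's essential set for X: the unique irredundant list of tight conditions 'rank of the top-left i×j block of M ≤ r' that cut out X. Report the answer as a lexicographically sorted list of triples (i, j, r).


The tightest implied rank at each (i,j), from the 12 conditions:

  0 0 1 1 1 1 1 1 1 1
  0 0 1 1 1 1 2 2 2 2
  0 0 1 2 2 2 3 3 3 3
  0 0 1 2 2 2 3 4 4 4
  1 1 2 3 3 3 4 5 5 5
  1 2 3 4 4 4 5 6 6 6
  1 2 3 4 4 5 6 7 7 7
  1 2 3 4 5 6 7 8 8 8
  1 2 3 4 5 6 7 8 8 9
  1 2 3 4 5 6 7 8 9 10

hence w(1..10) = (3, 7, 4, 8, 1, 2, 6, 5, 10, 9).

Fulton essential set (5 of the 15 Rothe cells):

[(2, 6, 1), (4, 2, 0), (4, 6, 2), (7, 5, 4), (9, 9, 8)]


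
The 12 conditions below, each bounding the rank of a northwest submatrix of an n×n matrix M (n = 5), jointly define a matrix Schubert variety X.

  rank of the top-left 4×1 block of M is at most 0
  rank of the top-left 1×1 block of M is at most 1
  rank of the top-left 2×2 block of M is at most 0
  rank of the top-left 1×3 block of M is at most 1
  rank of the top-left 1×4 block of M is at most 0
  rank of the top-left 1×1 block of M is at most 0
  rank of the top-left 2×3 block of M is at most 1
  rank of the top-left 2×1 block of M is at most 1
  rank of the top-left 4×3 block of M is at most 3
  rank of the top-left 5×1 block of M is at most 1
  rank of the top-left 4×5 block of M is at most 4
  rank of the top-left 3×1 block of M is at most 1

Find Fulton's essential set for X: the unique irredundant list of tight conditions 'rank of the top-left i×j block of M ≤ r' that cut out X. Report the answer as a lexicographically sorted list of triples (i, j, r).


The tightest implied rank at each (i,j), from the 12 conditions:

  0  0  0  0  1
  0  0  1  1  2
  0  1  2  2  3
  0  1  2  3  4
  1  2  3  4  5

so w = (5, 3, 2, 4, 1).

|D(w)|=8, |Ess(w)|=3:

[(1, 4, 0), (2, 2, 0), (4, 1, 0)]


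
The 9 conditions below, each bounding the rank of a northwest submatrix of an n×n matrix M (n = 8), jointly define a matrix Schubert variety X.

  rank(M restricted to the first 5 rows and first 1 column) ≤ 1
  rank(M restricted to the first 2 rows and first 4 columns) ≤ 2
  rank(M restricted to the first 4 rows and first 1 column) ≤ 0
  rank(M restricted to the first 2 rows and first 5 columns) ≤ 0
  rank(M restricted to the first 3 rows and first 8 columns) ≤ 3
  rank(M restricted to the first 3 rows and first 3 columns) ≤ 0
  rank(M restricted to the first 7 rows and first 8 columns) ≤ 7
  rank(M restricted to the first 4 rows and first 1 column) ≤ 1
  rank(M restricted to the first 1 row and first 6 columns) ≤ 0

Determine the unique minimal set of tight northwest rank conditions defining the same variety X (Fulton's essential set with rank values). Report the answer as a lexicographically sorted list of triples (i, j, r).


Recovering R(i,j) via the rank-extension bound from the 9 conditions:

  0  0  0  0  0  0  1  1
  0  0  0  0  0  1  2  2
  0  0  0  1  1  2  3  3
  0  1  1  2  2  3  4  4
  1  2  2  3  3  4  5  5
  1  2  3  4  4  5  6  6
  1  2  3  4  5  6  7  7
  1  2  3  4  5  6  7  8

so w = (7, 6, 4, 2, 1, 3, 5, 8).

D(w) has 15 cells with 4 SE-corners; essential set:

[(1, 6, 0), (2, 5, 0), (3, 3, 0), (4, 1, 0)]


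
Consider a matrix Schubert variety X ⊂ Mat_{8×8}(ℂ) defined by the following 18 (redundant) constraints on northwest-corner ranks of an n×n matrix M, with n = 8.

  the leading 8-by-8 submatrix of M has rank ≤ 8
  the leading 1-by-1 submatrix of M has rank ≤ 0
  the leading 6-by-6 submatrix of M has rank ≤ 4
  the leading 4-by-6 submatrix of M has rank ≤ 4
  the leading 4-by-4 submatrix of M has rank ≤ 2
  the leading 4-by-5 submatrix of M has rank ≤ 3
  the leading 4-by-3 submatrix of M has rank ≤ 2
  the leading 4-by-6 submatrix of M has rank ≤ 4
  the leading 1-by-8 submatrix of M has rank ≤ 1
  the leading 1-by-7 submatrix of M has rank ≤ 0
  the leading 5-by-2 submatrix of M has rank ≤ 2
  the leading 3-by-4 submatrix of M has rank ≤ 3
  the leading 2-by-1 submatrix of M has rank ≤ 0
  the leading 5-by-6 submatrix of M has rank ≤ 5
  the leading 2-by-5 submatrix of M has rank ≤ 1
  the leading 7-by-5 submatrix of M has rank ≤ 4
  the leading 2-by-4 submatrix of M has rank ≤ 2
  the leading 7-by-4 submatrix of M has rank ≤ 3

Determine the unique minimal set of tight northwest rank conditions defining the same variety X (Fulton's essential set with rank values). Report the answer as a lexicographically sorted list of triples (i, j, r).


Reconstructing r_w from the 18 given conditions:

  0 | 0 | 0 | 0 | 0 | 0 | 0 | 1
  0 | 1 | 1 | 1 | 1 | 1 | 1 | 2
  1 | 2 | 2 | 2 | 2 | 2 | 2 | 3
  1 | 2 | 2 | 2 | 3 | 3 | 3 | 4
  1 | 2 | 3 | 3 | 4 | 4 | 4 | 5
  1 | 2 | 3 | 3 | 4 | 4 | 5 | 6
  1 | 2 | 3 | 3 | 4 | 5 | 6 | 7
  1 | 2 | 3 | 4 | 5 | 6 | 7 | 8

hence w(1..8) = (8, 2, 1, 5, 3, 7, 6, 4).

Fulton essential set (5 of the 13 Rothe cells):

[(1, 7, 0), (2, 1, 0), (4, 4, 2), (6, 6, 4), (7, 4, 3)]


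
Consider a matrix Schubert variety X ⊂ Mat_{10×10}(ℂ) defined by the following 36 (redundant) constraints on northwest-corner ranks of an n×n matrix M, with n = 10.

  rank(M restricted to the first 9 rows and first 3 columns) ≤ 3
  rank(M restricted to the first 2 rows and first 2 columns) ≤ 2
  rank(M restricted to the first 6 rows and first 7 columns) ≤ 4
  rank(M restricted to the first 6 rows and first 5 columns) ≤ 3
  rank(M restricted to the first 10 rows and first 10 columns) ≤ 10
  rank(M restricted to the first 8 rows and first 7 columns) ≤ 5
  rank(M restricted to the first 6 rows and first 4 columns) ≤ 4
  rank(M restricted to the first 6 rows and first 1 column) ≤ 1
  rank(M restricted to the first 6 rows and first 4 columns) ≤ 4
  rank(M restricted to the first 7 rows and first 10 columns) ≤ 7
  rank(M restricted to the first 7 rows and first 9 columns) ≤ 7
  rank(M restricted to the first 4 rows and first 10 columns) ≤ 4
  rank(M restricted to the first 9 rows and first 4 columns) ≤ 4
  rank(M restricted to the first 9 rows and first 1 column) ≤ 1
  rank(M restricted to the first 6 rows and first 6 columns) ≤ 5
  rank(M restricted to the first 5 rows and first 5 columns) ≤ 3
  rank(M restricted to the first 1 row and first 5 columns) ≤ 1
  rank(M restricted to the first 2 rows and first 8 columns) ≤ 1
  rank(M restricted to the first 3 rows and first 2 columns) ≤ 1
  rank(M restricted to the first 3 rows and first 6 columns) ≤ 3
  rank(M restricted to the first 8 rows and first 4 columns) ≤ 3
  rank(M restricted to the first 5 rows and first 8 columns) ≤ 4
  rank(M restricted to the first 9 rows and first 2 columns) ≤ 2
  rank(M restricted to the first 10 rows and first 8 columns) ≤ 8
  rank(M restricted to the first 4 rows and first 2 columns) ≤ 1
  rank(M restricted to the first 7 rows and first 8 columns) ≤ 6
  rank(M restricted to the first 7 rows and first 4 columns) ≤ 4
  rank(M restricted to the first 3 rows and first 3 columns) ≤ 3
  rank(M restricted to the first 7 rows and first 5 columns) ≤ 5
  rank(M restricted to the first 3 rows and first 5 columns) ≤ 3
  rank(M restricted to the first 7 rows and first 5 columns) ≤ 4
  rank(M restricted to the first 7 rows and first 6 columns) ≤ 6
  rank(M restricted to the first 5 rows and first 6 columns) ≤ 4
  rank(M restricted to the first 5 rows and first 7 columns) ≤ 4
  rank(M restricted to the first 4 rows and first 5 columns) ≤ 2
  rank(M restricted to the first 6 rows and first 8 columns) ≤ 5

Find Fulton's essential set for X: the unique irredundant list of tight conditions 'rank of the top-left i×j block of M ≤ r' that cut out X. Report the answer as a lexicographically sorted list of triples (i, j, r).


Rank table r_w(10×10) implied by the 36 constraints:

  i=1: 1  1  1  1  1  1  1  1  1  1
  i=2: 1  1  1  1  1  1  1  1  2  2
  i=3: 1  1  2  2  2  2  2  2  3  3
  i=4: 1  1  2  2  2  3  3  3  4  4
  i=5: 1  2  3  3  3  4  4  4  5  5
  i=6: 1  2  3  3  3  4  4  5  6  6
  i=7: 1  2  3  3  4  5  5  6  7  7
  i=8: 1  2  3  3  4  5  5  6  7  8
  i=9: 1  2  3  4  5  6  6  7  8  9
  i=10: 1  2  3  4  5  6  7  8  9  10

reading off 1-entries of Δ²R: w = (1, 9, 3, 6, 2, 8, 5, 10, 4, 7).

7 SE-corners of the 17-cell Rothe diagram give Ess(w):

[(2, 8, 1), (4, 2, 1), (4, 5, 2), (6, 5, 3), (6, 7, 4), (8, 4, 3), (8, 7, 5)]


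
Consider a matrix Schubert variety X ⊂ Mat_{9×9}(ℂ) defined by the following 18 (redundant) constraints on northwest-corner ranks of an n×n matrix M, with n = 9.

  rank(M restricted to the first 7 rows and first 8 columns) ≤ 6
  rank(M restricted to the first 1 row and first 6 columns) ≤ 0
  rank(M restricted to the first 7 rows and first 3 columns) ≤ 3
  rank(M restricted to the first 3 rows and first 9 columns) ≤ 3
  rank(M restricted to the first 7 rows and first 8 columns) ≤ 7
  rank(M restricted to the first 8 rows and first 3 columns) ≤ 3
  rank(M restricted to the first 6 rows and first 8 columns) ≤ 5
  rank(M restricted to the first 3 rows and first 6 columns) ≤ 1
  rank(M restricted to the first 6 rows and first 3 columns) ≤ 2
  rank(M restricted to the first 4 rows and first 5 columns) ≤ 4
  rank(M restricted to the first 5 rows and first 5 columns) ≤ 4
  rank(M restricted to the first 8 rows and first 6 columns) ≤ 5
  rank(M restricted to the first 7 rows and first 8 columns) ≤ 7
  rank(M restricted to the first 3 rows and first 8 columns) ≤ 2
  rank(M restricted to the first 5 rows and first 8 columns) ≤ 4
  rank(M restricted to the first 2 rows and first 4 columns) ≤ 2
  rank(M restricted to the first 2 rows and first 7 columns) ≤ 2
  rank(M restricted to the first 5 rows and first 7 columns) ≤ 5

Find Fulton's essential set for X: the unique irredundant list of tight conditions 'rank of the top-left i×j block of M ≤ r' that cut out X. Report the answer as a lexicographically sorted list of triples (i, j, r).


Computing R[i][j] = min implied NW-rank bound (n=9, 18 conditions):

  row 1: 0, 0, 0, 0, 0, 0, 1, 1, 1
  row 2: 1, 1, 1, 1, 1, 1, 2, 2, 2
  row 3: 1, 1, 1, 1, 1, 1, 2, 2, 3
  row 4: 1, 2, 2, 2, 2, 2, 3, 3, 4
  row 5: 1, 2, 2, 3, 3, 3, 4, 4, 5
  row 6: 1, 2, 2, 3, 4, 4, 5, 5, 6
  row 7: 1, 2, 3, 4, 5, 5, 6, 6, 7
  row 8: 1, 2, 3, 4, 5, 5, 6, 7, 8
  row 9: 1, 2, 3, 4, 5, 6, 7, 8, 9

the unique w with this rank table is (7, 1, 9, 2, 4, 5, 3, 8, 6).

D(w) has 15 cells with 5 SE-corners; essential set:

[(1, 6, 0), (3, 6, 1), (3, 8, 2), (6, 3, 2), (8, 6, 5)]


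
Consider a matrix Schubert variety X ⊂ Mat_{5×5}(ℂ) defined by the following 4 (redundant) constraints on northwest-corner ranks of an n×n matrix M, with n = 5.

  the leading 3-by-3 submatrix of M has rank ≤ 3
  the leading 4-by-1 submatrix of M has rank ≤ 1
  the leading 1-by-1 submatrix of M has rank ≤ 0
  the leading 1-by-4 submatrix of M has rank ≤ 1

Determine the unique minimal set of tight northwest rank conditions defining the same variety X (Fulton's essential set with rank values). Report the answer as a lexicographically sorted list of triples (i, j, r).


Reconstructing r_w from the 4 given conditions:

  i=1: 0 1 1 1 1
  i=2: 1 2 2 2 2
  i=3: 1 2 3 3 3
  i=4: 1 2 3 4 4
  i=5: 1 2 3 4 5

hence w(1..5) = (2, 1, 3, 4, 5).

Fulton essential set (the sole Rothe cell):

[(1, 1, 0)]


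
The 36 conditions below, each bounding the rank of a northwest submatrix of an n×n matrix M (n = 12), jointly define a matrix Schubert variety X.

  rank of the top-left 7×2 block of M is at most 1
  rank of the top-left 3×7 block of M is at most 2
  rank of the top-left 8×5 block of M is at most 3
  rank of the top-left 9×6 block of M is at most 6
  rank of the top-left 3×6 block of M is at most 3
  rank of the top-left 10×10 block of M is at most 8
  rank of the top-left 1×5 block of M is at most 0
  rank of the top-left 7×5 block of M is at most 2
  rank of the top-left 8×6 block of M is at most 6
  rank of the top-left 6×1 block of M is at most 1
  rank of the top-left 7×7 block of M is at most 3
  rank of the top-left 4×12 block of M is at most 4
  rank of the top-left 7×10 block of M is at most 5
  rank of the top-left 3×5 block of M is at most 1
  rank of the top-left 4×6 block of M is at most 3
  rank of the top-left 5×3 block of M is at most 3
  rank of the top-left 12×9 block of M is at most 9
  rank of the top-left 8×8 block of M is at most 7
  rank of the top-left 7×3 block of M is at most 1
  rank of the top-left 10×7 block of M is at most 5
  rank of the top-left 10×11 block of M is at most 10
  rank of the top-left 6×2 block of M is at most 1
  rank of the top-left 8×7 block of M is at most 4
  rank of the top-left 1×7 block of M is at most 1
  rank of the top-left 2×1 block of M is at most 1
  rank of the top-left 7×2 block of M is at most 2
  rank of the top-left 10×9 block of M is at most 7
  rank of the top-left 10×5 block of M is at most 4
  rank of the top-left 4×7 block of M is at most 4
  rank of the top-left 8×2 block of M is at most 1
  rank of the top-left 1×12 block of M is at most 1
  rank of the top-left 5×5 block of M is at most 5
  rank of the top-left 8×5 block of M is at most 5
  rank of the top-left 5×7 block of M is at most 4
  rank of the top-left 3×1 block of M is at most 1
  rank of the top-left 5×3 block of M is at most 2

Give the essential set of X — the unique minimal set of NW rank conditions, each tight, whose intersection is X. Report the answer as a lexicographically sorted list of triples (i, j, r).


The tightest implied rank at each (i,j), from the 36 conditions:

  R[1]: 0 0 0 0 0 1 1 1 1 1 1 1
  R[2]: 1 1 1 1 1 2 2 2 2 2 2 2
  R[3]: 1 1 1 1 1 2 2 3 3 3 3 3
  R[4]: 1 1 1 2 2 3 3 4 4 4 4 4
  R[5]: 1 1 1 2 2 3 3 4 5 5 5 5
  R[6]: 1 1 1 2 2 3 3 4 5 5 6 6
  R[7]: 1 1 1 2 2 3 3 4 5 5 6 7
  R[8]: 1 1 2 3 3 4 4 5 6 6 7 8
  R[9]: 1 2 3 4 4 5 5 6 7 7 8 9
  R[10]: 1 2 3 4 4 5 5 6 7 8 9 10
  R[11]: 1 2 3 4 5 6 6 7 8 9 10 11
  R[12]: 1 2 3 4 5 6 7 8 9 10 11 12

giving w = (6, 1, 8, 4, 9, 11, 12, 3, 2, 10, 5, 7) via Δ²R.

Fulton essential set (10 of the 29 Rothe cells):

[(1, 5, 0), (3, 5, 1), (3, 7, 2), (7, 3, 1), (7, 5, 2), (7, 7, 3), (7, 10, 5), (8, 2, 1), (10, 5, 4), (10, 7, 5)]


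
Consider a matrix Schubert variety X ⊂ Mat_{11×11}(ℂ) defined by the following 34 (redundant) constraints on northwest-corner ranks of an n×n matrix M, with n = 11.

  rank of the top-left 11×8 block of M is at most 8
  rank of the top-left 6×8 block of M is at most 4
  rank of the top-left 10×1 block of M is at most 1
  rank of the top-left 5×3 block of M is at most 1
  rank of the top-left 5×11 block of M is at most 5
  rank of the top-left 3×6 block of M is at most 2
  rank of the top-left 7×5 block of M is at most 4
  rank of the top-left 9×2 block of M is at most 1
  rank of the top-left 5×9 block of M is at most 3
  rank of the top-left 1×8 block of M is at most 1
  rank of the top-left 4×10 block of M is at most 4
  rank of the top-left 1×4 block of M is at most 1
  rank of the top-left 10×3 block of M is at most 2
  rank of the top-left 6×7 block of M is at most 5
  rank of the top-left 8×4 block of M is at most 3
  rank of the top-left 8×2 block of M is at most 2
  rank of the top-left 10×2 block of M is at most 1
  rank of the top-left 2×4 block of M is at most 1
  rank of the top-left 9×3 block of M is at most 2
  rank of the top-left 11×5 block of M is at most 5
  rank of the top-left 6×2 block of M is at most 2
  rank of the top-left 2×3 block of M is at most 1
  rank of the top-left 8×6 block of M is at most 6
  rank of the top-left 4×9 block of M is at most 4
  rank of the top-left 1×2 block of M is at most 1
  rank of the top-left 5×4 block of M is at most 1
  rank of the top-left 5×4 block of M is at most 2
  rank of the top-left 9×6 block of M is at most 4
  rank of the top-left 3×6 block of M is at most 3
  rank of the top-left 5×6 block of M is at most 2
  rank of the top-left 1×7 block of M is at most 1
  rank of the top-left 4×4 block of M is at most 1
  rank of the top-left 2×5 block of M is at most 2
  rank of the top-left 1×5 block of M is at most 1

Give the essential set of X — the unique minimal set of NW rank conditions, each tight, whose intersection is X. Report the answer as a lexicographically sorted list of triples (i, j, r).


The tightest implied rank at each (i,j), from the 34 conditions:

  row 1: 1  1  1  1  1  1  1  1  1  1  1
  row 2: 1  1  1  1  2  2  2  2  2  2  2
  row 3: 1  1  1  1  2  2  3  3  3  3  3
  row 4: 1  1  1  1  2  2  3  3  3  4  4
  row 5: 1  1  1  1  2  2  3  3  3  4  5
  row 6: 1  1  2  2  3  3  4  4  4  5  6
  row 7: 1  1  2  3  4  4  5  5  5  6  7
  row 8: 1  1  2  3  4  4  5  6  6  7  8
  row 9: 1  1  2  3  4  4  5  6  7  8  9
  row 10: 1  1  2  3  4  5  6  7  8  9  10
  row 11: 1  2  3  4  5  6  7  8  9  10  11

so w = (1, 5, 7, 10, 11, 3, 4, 8, 9, 6, 2).

5 SE-corners of the 26-cell Rothe diagram give Ess(w):

[(5, 4, 1), (5, 6, 2), (5, 9, 3), (9, 6, 4), (10, 2, 1)]


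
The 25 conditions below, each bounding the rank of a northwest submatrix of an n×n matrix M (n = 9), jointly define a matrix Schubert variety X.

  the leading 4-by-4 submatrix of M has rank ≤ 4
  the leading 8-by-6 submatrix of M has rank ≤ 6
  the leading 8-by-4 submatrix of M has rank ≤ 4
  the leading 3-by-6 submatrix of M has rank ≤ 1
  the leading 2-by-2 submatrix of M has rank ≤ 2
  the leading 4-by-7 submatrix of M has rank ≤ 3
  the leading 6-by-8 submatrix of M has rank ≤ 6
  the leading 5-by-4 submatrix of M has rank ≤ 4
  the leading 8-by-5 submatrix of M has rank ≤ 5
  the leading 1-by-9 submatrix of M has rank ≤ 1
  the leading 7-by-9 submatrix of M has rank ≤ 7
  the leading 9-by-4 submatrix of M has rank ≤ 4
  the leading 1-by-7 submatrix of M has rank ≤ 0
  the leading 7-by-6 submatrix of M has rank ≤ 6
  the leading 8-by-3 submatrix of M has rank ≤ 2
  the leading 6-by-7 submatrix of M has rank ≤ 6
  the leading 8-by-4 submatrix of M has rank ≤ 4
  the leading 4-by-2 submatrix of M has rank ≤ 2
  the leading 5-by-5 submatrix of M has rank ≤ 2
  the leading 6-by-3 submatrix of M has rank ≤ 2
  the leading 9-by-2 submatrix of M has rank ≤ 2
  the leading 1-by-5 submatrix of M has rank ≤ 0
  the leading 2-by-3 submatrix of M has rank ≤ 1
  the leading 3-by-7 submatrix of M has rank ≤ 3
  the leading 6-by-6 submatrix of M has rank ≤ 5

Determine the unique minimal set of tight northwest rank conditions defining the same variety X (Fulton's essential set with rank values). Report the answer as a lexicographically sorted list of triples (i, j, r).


Reconstructing r_w from the 25 given conditions:

  R[1]: 0 0 0 0 0 0 0 1 1
  R[2]: 1 1 1 1 1 1 1 2 2
  R[3]: 1 1 1 1 1 1 2 3 3
  R[4]: 1 2 2 2 2 2 3 4 4
  R[5]: 1 2 2 2 2 3 4 5 5
  R[6]: 1 2 2 3 3 4 5 6 6
  R[7]: 1 2 2 3 4 5 6 7 7
  R[8]: 1 2 2 3 4 5 6 7 8
  R[9]: 1 2 3 4 5 6 7 8 9

reading off 1-entries of Δ²R: w = (8, 1, 7, 2, 6, 4, 5, 9, 3).

Fulton essential set (4 of the 18 Rothe cells):

[(1, 7, 0), (3, 6, 1), (5, 5, 2), (8, 3, 2)]


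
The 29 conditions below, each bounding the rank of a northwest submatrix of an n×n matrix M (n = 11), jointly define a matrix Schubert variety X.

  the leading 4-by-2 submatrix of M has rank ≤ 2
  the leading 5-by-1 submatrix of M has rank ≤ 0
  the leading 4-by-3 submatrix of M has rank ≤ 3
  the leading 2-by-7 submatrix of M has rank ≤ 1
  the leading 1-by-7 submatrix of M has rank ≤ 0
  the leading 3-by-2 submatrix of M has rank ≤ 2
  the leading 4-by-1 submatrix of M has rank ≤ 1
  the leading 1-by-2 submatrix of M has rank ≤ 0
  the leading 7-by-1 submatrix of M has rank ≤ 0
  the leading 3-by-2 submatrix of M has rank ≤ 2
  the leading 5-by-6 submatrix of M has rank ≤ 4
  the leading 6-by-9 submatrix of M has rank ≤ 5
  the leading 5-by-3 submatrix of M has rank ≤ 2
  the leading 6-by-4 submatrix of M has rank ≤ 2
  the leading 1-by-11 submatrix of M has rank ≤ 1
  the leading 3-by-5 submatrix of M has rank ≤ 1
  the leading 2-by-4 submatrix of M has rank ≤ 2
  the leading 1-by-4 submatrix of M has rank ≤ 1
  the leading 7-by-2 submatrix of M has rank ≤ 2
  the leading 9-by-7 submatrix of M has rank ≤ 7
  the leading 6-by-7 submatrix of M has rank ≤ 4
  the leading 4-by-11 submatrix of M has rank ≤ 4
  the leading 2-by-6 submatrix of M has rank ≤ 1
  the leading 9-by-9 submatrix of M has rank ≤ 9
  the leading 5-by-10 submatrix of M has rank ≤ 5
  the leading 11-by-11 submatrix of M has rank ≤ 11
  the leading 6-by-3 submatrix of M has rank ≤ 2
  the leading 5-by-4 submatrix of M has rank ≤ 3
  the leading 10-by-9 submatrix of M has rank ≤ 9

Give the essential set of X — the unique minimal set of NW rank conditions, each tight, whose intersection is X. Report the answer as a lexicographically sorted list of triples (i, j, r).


The tightest implied rank at each (i,j), from the 29 conditions:

  i=1: 0 | 0 | 0 | 0 | 0 | 0 | 0 | 1 | 1 | 1 | 1
  i=2: 0 | 1 | 1 | 1 | 1 | 1 | 1 | 2 | 2 | 2 | 2
  i=3: 0 | 1 | 1 | 1 | 1 | 2 | 2 | 3 | 3 | 3 | 3
  i=4: 0 | 1 | 2 | 2 | 2 | 3 | 3 | 4 | 4 | 4 | 4
  i=5: 0 | 1 | 2 | 2 | 3 | 4 | 4 | 5 | 5 | 5 | 5
  i=6: 0 | 1 | 2 | 2 | 3 | 4 | 4 | 5 | 5 | 6 | 6
  i=7: 0 | 1 | 2 | 3 | 4 | 5 | 5 | 6 | 6 | 7 | 7
  i=8: 1 | 2 | 3 | 4 | 5 | 6 | 6 | 7 | 7 | 8 | 8
  i=9: 1 | 2 | 3 | 4 | 5 | 6 | 7 | 8 | 8 | 9 | 9
  i=10: 1 | 2 | 3 | 4 | 5 | 6 | 7 | 8 | 9 | 10 | 10
  i=11: 1 | 2 | 3 | 4 | 5 | 6 | 7 | 8 | 9 | 10 | 11

giving w = (8, 2, 6, 3, 5, 10, 4, 1, 7, 9, 11) via Δ²R.

6 SE-corners of the 20-cell Rothe diagram give Ess(w):

[(1, 7, 0), (3, 5, 1), (6, 4, 2), (6, 7, 4), (6, 9, 5), (7, 1, 0)]


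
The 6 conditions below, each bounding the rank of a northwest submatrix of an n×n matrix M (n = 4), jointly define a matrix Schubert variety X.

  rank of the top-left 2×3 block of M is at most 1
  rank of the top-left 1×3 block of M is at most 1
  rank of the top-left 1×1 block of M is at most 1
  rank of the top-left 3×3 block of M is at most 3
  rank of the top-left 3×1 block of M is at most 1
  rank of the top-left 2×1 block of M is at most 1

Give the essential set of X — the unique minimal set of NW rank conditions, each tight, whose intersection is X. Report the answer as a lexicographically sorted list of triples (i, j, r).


Computing R[i][j] = min implied NW-rank bound (n=4, 6 conditions):

  i=1: 1, 1, 1, 1
  i=2: 1, 1, 1, 2
  i=3: 1, 2, 2, 3
  i=4: 1, 2, 3, 4

the unique w with this rank table is (1, 4, 2, 3).

ℓ(w)=2; the 1 essential cell (i,j,r):

[(2, 3, 1)]


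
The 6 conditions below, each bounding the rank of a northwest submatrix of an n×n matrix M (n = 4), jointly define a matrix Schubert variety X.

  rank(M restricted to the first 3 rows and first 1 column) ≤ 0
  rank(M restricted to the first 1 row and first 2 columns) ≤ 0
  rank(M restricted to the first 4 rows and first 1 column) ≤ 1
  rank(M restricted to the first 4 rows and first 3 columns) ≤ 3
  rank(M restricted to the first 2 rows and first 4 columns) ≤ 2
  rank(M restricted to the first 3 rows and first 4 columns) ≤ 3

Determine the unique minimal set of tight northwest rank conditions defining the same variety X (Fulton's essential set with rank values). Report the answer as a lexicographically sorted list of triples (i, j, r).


Computing R[i][j] = min implied NW-rank bound (n=4, 6 conditions):

  0 0 1 1
  0 1 2 2
  0 1 2 3
  1 2 3 4

giving w = (3, 2, 4, 1) via Δ²R.

Fulton essential set (2 of the 4 Rothe cells):

[(1, 2, 0), (3, 1, 0)]


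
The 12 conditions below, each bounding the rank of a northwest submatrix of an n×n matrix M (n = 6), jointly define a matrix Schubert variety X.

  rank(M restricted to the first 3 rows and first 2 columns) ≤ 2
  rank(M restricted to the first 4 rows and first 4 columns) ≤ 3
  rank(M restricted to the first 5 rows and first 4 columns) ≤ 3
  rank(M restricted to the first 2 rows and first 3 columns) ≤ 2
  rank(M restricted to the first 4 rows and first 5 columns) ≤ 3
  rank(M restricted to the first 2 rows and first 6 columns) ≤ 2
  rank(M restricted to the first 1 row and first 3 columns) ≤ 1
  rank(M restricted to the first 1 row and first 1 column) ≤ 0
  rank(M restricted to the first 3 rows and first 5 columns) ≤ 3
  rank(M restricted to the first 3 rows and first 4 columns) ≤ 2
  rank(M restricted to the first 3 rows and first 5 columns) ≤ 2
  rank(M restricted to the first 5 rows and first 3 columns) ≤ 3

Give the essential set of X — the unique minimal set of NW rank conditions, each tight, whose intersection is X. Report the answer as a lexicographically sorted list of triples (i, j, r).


Rank table r_w(6×6) implied by the 12 constraints:

  R[1]: 0  1  1  1  1  1
  R[2]: 1  2  2  2  2  2
  R[3]: 1  2  2  2  2  3
  R[4]: 1  2  3  3  3  4
  R[5]: 1  2  3  3  4  5
  R[6]: 1  2  3  4  5  6

reading off 1-entries of Δ²R: w = (2, 1, 6, 3, 5, 4).

Rothe diagram D(w) (5 cells), 3 SE-corners (essential conditions):

[(1, 1, 0), (3, 5, 2), (5, 4, 3)]
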